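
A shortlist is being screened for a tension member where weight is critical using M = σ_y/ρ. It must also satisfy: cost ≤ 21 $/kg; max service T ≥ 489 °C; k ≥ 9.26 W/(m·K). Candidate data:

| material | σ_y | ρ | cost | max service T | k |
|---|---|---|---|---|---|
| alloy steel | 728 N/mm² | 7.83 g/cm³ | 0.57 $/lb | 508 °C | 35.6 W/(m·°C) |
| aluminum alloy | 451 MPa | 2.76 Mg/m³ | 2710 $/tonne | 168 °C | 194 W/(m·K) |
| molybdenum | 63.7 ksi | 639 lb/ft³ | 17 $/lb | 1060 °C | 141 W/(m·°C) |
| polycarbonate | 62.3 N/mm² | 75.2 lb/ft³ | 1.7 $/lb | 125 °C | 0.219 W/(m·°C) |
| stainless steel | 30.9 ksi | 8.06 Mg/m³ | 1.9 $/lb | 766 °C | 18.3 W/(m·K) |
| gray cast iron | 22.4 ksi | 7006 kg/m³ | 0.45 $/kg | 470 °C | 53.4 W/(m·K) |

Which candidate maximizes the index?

alloy steel

Screen on constraints: cost ≤ 21 $/kg; max service T ≥ 489 °C; k ≥ 9.26 W/(m·K). Survivors: alloy steel, stainless steel.
Normalizing units and computing the index:
  alloy steel: σ_y = 728.0 MPa, ρ = 7830 kg/m³
  stainless steel: σ_y = 213.0 MPa, ρ = 8060 kg/m³
  alloy steel: M = 93.0 kN·m/kg
  stainless steel: M = 26.4 kN·m/kg
Highest index: alloy steel.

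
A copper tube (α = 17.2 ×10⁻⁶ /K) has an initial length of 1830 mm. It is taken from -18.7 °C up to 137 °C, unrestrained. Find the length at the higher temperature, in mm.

ΔT = 137 − (-18.7) = 155.7 K.
ΔL = α·L₀·ΔT = 17.2×10⁻⁶ × 1830 mm × 155.7 K = 4.90 mm.
L = L₀ + ΔL = 1830 + 4.90 = 1834.9 mm.

1834.9 mm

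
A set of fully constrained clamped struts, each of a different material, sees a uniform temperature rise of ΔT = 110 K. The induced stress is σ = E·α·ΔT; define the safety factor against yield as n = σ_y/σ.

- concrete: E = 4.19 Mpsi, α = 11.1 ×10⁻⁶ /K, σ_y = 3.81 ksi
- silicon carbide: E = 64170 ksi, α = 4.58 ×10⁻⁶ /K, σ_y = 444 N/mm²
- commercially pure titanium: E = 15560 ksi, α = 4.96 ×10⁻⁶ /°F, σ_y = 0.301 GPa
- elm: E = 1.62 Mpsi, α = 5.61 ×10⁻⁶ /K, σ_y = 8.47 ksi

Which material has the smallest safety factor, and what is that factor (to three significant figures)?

Per material, after unit conversion:
  concrete: E = 28.89, α = 11.1, σ_y = 26.27 → σ = 35.3 MPa, n = 0.745
  silicon carbide: E = 442.4, α = 4.58, σ_y = 444.0 → σ = 223 MPa, n = 1.99
  commercially pure titanium: E = 107.3, α = 8.93, σ_y = 301.0 → σ = 105 MPa, n = 2.86
  elm: E = 11.17, α = 5.61, σ_y = 58.40 → σ = 6.89 MPa, n = 8.47
Concrete has the lowest safety factor, n = 0.745.

concrete, n = 0.745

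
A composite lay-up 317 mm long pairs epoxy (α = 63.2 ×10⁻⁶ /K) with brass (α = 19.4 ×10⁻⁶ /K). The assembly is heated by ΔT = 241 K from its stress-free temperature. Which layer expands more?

α(epoxy) = 63.2×10⁻⁶/K vs α(brass) = 19.4×10⁻⁶/K.
Higher α expands more for the same ΔT: epoxy.

epoxy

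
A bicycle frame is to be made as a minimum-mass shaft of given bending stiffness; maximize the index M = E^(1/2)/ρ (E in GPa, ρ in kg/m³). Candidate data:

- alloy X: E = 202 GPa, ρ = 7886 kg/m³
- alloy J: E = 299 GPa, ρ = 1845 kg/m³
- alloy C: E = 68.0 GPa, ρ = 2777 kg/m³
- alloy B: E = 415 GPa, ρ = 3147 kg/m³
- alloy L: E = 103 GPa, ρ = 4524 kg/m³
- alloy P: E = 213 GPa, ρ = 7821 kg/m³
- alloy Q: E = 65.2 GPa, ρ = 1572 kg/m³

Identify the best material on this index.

Computing M directly (units already consistent):
  alloy J: M = 9.37×10⁻³
  alloy B: M = 6.47×10⁻³
  alloy Q: M = 5.14×10⁻³
  alloy C: M = 2.97×10⁻³
  alloy L: M = 2.24×10⁻³
  alloy P: M = 1.87×10⁻³
  alloy X: M = 1.80×10⁻³
Alloy J ranks first.

alloy J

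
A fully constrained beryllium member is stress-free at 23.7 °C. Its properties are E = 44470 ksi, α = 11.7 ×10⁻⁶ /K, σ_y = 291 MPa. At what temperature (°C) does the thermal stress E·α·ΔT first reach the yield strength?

105 °C

E = 44470 ksi = 306.6 GPa.
E·α·ΔT = 291.0 MPa ⇒ ΔT = 291.0 / (306.6×10³ × 11.7×10⁻⁶) = 81.12 K.
T = 23.7 + 81.12 = 104.8 °C.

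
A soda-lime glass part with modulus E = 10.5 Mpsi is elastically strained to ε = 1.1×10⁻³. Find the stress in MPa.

E = 10.5 Mpsi = 72.39 GPa.
σ = E·ε = 72390 MPa × 1.1×10⁻³ = 79.6 MPa.

79.6 MPa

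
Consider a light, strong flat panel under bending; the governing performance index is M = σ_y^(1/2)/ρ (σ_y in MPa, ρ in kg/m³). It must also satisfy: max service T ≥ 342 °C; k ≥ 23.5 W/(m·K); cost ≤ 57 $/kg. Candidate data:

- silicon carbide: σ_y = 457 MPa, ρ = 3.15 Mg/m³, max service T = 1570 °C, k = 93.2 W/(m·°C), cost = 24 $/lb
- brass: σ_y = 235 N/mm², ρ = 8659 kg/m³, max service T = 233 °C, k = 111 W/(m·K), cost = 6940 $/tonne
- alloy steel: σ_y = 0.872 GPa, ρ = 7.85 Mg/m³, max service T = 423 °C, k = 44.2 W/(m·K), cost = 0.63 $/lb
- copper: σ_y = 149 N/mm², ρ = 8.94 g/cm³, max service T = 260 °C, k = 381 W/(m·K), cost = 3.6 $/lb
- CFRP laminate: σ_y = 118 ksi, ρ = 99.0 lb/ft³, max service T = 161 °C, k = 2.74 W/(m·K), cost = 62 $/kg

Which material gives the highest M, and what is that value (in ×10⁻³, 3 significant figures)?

Screen on constraints: max service T ≥ 342 °C; k ≥ 23.5 W/(m·K); cost ≤ 57 $/kg. Survivors: silicon carbide, alloy steel.
After converting to SI:
  silicon carbide: σ_y = 457.0 MPa, ρ = 3150 kg/m³
  alloy steel: σ_y = 872.0 MPa, ρ = 7850 kg/m³
  silicon carbide: M = 6.79×10⁻³
  alloy steel: M = 3.76×10⁻³
Silicon carbide has the largest M.

silicon carbide, M = 6.79×10⁻³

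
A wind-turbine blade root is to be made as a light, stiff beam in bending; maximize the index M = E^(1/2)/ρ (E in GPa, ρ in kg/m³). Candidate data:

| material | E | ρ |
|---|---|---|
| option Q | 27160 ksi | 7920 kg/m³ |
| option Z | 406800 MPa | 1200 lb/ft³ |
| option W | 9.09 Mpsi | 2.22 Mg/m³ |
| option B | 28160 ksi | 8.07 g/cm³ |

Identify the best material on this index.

Convert each candidate to consistent units, then evaluate M:
  option Q: E = 187.3 GPa, ρ = 7920 kg/m³
  option Z: E = 406.8 GPa, ρ = 19220 kg/m³
  option W: E = 62.67 GPa, ρ = 2220 kg/m³
  option B: E = 194.2 GPa, ρ = 8070 kg/m³
  option W: M = 3.57×10⁻³
  option Q: M = 1.73×10⁻³
  option B: M = 1.73×10⁻³
  option Z: M = 1.05×10⁻³
Option W ranks first.

option W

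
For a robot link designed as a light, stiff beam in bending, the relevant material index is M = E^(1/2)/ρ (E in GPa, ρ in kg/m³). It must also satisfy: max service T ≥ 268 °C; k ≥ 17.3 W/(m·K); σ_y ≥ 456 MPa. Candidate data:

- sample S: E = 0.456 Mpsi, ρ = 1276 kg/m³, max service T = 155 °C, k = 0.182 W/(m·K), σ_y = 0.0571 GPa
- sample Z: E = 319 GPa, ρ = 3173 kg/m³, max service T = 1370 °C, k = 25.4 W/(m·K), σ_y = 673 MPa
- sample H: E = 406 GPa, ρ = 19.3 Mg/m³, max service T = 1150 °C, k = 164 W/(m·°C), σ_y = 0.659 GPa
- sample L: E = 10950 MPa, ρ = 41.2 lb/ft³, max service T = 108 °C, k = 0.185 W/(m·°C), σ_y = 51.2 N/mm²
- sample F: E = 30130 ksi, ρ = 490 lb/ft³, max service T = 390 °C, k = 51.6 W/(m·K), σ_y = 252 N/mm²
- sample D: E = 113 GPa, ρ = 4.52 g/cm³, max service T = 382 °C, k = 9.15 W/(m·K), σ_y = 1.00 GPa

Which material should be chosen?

sample Z

Screen on constraints: max service T ≥ 268 °C; k ≥ 17.3 W/(m·K); σ_y ≥ 456 MPa. Survivors: sample Z, sample H.
After converting to SI:
  sample Z: E = 319.0 GPa, ρ = 3173 kg/m³
  sample H: E = 406.0 GPa, ρ = 19300 kg/m³
  sample Z: M = 5.63×10⁻³
  sample H: M = 1.04×10⁻³
Highest index: sample Z.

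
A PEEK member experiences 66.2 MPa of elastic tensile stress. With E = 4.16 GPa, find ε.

0.0159

ε = σ/E = 66.2 / 4160 = 0.0159.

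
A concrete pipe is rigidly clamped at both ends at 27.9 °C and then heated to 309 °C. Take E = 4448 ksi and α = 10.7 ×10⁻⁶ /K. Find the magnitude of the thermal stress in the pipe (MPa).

E = 4448 ksi = 30.67 GPa.
ΔT = 281.1 K. Constrained thermal stress σ = E·α·ΔT = 30.67×10³ MPa × 10.7×10⁻⁶ × 281.1 = 92.2 MPa (compressive).

92.2 MPa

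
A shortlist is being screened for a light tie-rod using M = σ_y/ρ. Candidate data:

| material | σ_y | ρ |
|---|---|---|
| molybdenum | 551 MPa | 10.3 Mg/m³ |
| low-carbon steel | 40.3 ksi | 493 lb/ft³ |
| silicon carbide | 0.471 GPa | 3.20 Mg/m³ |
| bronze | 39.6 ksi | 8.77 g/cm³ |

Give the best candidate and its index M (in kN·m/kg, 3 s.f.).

silicon carbide, M = 147 kN·m/kg

After converting to SI:
  molybdenum: σ_y = 551.0 MPa, ρ = 10300 kg/m³
  low-carbon steel: σ_y = 277.9 MPa, ρ = 7897 kg/m³
  silicon carbide: σ_y = 471.0 MPa, ρ = 3200 kg/m³
  bronze: σ_y = 273.0 MPa, ρ = 8770 kg/m³
  silicon carbide: M = 147 kN·m/kg
  molybdenum: M = 53.5 kN·m/kg
  low-carbon steel: M = 35.2 kN·m/kg
  bronze: M = 31.1 kN·m/kg
Silicon carbide has the largest M.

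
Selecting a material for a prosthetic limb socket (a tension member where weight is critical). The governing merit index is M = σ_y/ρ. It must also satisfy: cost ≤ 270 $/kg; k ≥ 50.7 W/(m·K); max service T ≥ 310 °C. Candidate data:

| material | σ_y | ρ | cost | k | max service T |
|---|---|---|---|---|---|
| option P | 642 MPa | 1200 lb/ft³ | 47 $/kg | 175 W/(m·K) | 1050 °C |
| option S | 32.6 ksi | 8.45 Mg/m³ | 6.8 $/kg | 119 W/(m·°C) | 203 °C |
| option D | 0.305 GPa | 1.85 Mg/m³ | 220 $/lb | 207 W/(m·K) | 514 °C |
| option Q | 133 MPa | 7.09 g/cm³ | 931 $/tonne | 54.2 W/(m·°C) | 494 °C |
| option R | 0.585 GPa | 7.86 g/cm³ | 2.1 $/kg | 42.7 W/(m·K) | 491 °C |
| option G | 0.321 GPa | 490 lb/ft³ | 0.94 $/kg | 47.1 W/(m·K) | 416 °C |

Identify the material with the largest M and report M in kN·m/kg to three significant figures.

option P, M = 33.4 kN·m/kg

Screen on constraints: cost ≤ 270 $/kg; k ≥ 50.7 W/(m·K); max service T ≥ 310 °C. Survivors: option P, option Q.
Normalizing units and computing the index:
  option P: σ_y = 642.0 MPa, ρ = 19220 kg/m³
  option Q: σ_y = 133.0 MPa, ρ = 7090 kg/m³
  option P: M = 33.4 kN·m/kg
  option Q: M = 18.8 kN·m/kg
The maximum is for option P.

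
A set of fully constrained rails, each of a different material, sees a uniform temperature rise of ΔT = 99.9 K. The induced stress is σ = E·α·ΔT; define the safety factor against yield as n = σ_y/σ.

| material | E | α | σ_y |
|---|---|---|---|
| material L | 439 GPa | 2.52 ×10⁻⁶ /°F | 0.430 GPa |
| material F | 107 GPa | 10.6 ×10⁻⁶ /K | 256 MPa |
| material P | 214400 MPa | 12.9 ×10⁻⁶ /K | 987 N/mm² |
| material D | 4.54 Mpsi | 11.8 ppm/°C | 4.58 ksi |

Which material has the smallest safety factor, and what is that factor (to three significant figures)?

material D, n = 0.856

With everything in SI (GPa, ×10⁻⁶/K, MPa):
  material L: E = 439.0, α = 4.54, σ_y = 430.0 → σ = 199 MPa, n = 2.16
  material F: E = 107.0, α = 10.6, σ_y = 256.0 → σ = 113 MPa, n = 2.26
  material P: E = 214.4, α = 12.9, σ_y = 987.0 → σ = 276 MPa, n = 3.57
  material D: E = 31.30, α = 11.8, σ_y = 31.58 → σ = 36.9 MPa, n = 0.856
Smallest n: material D with n = 0.856.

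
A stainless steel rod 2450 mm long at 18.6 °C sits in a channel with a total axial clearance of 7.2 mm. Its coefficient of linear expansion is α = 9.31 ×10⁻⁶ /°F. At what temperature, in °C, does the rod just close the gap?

α = 9.31×10⁻⁶/°F × 9/5 = 16.8×10⁻⁶/K.
α·L₀·ΔT = 7.2 mm ⇒ ΔT = 7.2 / (16.8×10⁻⁶ × 2450.0) = 175.4 K.
T = 18.6 + 175.4 = 194.0 °C.

194 °C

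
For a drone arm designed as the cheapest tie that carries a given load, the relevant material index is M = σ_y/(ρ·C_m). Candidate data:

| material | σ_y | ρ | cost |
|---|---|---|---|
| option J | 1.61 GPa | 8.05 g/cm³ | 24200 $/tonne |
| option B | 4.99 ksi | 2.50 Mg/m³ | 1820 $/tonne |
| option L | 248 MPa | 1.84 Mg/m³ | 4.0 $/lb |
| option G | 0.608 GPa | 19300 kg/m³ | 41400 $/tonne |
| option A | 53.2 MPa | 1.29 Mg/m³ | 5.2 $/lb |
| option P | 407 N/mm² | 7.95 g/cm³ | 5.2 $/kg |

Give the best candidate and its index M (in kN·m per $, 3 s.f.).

option L, M = 15.3 kN·m per $

Putting every candidate on a common basis:
  option J: σ_y = 1610 MPa, ρ = 8050 kg/m³, cost = 24.20 $/kg
  option B: σ_y = 34.40 MPa, ρ = 2500 kg/m³, cost = 1.820 $/kg
  option L: σ_y = 248.0 MPa, ρ = 1840 kg/m³, cost = 8.818 $/kg
  option G: σ_y = 608.0 MPa, ρ = 19300 kg/m³, cost = 41.40 $/kg
  option A: σ_y = 53.20 MPa, ρ = 1290 kg/m³, cost = 11.46 $/kg
  option P: σ_y = 407.0 MPa, ρ = 7950 kg/m³, cost = 5.200 $/kg
  option L: M = 15.3 kN·m per $
  option P: M = 9.85 kN·m per $
  option J: M = 8.26 kN·m per $
  option B: M = 7.56 kN·m per $
  option A: M = 3.60 kN·m per $
  option G: M = 0.761 kN·m per $
Highest index: option L.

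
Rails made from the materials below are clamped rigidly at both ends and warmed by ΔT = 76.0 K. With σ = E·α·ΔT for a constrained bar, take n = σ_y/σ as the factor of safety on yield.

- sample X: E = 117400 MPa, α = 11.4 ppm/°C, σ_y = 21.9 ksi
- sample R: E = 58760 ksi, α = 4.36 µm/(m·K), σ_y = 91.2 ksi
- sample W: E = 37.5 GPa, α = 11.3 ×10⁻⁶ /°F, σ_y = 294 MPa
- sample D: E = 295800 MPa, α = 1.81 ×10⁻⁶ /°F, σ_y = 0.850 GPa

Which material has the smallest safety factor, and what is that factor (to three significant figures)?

sample X, n = 1.48

Converting E to GPa, α to ×10⁻⁶/K, σ_y to MPa, then σ and n for each:
  sample X: E = 117.4, α = 11.4, σ_y = 151.0 → σ = 102 MPa, n = 1.48
  sample R: E = 405.1, α = 4.36, σ_y = 628.8 → σ = 134 MPa, n = 4.68
  sample W: E = 37.50, α = 20.3, σ_y = 294.0 → σ = 58.0 MPa, n = 5.07
  sample D: E = 295.8, α = 3.26, σ_y = 850.0 → σ = 73.2 MPa, n = 11.6
Smallest n: sample X with n = 1.48.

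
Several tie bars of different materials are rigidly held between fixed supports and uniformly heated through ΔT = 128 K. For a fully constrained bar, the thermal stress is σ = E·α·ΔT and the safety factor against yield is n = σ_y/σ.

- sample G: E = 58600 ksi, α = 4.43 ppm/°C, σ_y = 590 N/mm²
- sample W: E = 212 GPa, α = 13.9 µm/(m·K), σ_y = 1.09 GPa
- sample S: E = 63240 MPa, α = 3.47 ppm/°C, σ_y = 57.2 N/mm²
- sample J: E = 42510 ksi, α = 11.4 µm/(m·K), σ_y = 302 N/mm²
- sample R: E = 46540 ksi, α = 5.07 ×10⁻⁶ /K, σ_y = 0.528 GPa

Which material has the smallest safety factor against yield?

sample J

With everything in SI (GPa, ×10⁻⁶/K, MPa):
  sample G: E = 404.0, α = 4.43, σ_y = 590.0 → σ = 229 MPa, n = 2.58
  sample W: E = 212.0, α = 13.9, σ_y = 1090 → σ = 377 MPa, n = 2.89
  sample S: E = 63.24, α = 3.47, σ_y = 57.20 → σ = 28.1 MPa, n = 2.04
  sample J: E = 293.1, α = 11.4, σ_y = 302.0 → σ = 428 MPa, n = 0.706
  sample R: E = 320.9, α = 5.07, σ_y = 528.0 → σ = 208 MPa, n = 2.54
Sample J has the lowest safety factor, n = 0.706.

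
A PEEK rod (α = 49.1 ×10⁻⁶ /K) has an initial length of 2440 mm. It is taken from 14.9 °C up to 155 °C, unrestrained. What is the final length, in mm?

2456.8 mm

ΔT = 155 − 14.9 = 140.1 K.
ΔL = α·L₀·ΔT = 49.1×10⁻⁶ × 2440 mm × 140.1 K = 16.8 mm.
L = L₀ + ΔL = 2440 + 16.8 = 2456.8 mm.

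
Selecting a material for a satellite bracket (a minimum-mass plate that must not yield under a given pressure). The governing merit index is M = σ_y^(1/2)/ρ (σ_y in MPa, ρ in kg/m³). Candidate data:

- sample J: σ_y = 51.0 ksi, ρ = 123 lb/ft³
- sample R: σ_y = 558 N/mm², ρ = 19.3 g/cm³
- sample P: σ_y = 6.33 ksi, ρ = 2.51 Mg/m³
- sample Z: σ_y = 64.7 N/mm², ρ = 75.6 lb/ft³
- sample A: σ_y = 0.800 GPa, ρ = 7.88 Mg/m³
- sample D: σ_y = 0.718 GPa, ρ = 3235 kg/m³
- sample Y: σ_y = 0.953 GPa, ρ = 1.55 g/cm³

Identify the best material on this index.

sample Y

In SI units:
  sample J: σ_y = 351.6 MPa, ρ = 1970 kg/m³
  sample R: σ_y = 558.0 MPa, ρ = 19300 kg/m³
  sample P: σ_y = 43.64 MPa, ρ = 2510 kg/m³
  sample Z: σ_y = 64.70 MPa, ρ = 1211 kg/m³
  sample A: σ_y = 800.0 MPa, ρ = 7880 kg/m³
  sample D: σ_y = 718.0 MPa, ρ = 3235 kg/m³
  sample Y: σ_y = 953.0 MPa, ρ = 1550 kg/m³
  sample Y: M = 19.9×10⁻³
  sample J: M = 9.52×10⁻³
  sample D: M = 8.28×10⁻³
  sample Z: M = 6.64×10⁻³
  sample A: M = 3.59×10⁻³
  sample P: M = 2.63×10⁻³
  sample R: M = 1.22×10⁻³
The maximum is for sample Y.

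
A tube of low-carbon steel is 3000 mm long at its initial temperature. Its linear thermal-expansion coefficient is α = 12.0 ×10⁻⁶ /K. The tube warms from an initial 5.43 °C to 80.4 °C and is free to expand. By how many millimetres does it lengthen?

ΔT = 80.4 − 5.43 = 74.97 K.
ΔL = α·L₀·ΔT = 12.0×10⁻⁶ × 3000 mm × 74.97 K = 2.70 mm.

2.70 mm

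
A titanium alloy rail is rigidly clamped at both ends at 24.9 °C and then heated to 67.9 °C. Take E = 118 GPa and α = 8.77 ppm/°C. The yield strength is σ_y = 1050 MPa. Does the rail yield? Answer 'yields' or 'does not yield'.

does not yield

ΔT = 43.00 K. Constrained thermal stress σ = E·α·ΔT = 118.0×10³ MPa × 8.77×10⁻⁶ × 43.00 = 44.5 MPa (compressive).
Compare to σ_y = 1050 MPa: σ < σ_y, so it does not yield.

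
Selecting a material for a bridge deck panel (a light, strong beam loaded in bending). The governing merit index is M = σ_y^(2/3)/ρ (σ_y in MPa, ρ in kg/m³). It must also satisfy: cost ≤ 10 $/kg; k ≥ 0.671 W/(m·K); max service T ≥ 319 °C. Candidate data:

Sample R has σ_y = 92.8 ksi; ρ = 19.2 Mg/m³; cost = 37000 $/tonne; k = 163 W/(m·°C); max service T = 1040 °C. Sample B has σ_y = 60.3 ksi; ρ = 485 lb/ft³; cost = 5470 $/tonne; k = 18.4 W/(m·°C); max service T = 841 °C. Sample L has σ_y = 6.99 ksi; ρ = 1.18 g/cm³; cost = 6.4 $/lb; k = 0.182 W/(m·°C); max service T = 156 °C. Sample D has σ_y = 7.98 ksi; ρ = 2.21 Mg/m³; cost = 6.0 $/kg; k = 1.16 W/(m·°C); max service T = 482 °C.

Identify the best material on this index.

Screen on constraints: cost ≤ 10 $/kg; k ≥ 0.671 W/(m·K); max service T ≥ 319 °C. Survivors: sample B, sample D.
Normalizing units and computing the index:
  sample B: σ_y = 415.8 MPa, ρ = 7769 kg/m³
  sample D: σ_y = 55.02 MPa, ρ = 2210 kg/m³
  sample B: M = 7.17×10⁻³
  sample D: M = 6.55×10⁻³
The maximum is for sample B.

sample B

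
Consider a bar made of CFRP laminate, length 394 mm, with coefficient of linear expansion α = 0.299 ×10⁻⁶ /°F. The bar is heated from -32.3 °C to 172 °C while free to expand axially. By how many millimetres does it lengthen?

Convert α: 0.299×10⁻⁶/°F × (9/5) = 0.538×10⁻⁶/K.
ΔT = 172 − (-32.3) = 204.3 K.
ΔL = α·L₀·ΔT = 0.538×10⁻⁶ × 394 mm × 204.3 K = 0.0433 mm.

0.0433 mm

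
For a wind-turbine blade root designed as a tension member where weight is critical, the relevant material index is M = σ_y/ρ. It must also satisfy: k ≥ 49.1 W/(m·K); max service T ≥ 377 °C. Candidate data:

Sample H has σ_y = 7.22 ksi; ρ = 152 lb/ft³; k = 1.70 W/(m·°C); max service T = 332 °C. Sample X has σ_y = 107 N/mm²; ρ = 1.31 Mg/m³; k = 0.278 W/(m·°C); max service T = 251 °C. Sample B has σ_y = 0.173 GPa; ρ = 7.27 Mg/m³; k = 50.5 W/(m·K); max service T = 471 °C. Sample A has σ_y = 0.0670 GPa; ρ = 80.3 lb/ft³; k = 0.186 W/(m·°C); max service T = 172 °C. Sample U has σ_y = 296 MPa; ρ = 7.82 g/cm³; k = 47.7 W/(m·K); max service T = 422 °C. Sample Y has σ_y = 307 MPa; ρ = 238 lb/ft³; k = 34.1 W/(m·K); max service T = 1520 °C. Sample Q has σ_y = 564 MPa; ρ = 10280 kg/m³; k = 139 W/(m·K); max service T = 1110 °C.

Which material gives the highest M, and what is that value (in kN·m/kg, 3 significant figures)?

sample Q, M = 54.9 kN·m/kg

Screen on constraints: k ≥ 49.1 W/(m·K); max service T ≥ 377 °C. Survivors: sample B, sample Q.
Convert each candidate to consistent units, then evaluate M:
  sample B: σ_y = 173.0 MPa, ρ = 7270 kg/m³
  sample Q: σ_y = 564.0 MPa, ρ = 10280 kg/m³
  sample Q: M = 54.9 kN·m/kg
  sample B: M = 23.8 kN·m/kg
Highest index: sample Q.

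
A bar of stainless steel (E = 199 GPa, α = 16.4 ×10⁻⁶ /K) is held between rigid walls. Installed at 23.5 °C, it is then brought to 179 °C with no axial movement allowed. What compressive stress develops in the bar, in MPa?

ΔT = 155.5 K. Constrained thermal stress σ = E·α·ΔT = 199.0×10³ MPa × 16.4×10⁻⁶ × 155.5 = 507 MPa (compressive).

507 MPa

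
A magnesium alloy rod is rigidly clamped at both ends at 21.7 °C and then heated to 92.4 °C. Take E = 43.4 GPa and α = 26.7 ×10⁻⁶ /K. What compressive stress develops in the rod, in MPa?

81.9 MPa

ΔT = 70.70 K. Constrained thermal stress σ = E·α·ΔT = 43.40×10³ MPa × 26.7×10⁻⁶ × 70.70 = 81.9 MPa (compressive).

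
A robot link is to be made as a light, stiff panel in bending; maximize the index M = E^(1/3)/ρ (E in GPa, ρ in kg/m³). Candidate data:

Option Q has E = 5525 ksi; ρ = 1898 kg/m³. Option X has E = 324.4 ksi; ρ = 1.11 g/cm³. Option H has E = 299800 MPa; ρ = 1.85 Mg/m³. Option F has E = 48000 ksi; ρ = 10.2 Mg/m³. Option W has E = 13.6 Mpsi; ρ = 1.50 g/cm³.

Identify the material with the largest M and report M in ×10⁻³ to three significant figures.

After converting to SI:
  option Q: E = 38.09 GPa, ρ = 1898 kg/m³
  option X: E = 2.237 GPa, ρ = 1110 kg/m³
  option H: E = 299.8 GPa, ρ = 1850 kg/m³
  option F: E = 330.9 GPa, ρ = 10200 kg/m³
  option W: E = 93.77 GPa, ρ = 1500 kg/m³
  option H: M = 3.62×10⁻³
  option W: M = 3.03×10⁻³
  option Q: M = 1.77×10⁻³
  option X: M = 1.18×10⁻³
  option F: M = 0.678×10⁻³
Highest index: option H.

option H, M = 3.62×10⁻³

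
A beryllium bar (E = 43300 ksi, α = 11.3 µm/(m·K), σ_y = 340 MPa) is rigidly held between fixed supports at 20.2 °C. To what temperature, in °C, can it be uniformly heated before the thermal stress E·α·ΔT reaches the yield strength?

E = 43300 ksi = 298.5 GPa.
E·α·ΔT = 340.0 MPa ⇒ ΔT = 340.0 / (298.5×10³ × 11.3×10⁻⁶) = 100.8 K.
T = 20.2 + 100.8 = 121.0 °C.

121 °C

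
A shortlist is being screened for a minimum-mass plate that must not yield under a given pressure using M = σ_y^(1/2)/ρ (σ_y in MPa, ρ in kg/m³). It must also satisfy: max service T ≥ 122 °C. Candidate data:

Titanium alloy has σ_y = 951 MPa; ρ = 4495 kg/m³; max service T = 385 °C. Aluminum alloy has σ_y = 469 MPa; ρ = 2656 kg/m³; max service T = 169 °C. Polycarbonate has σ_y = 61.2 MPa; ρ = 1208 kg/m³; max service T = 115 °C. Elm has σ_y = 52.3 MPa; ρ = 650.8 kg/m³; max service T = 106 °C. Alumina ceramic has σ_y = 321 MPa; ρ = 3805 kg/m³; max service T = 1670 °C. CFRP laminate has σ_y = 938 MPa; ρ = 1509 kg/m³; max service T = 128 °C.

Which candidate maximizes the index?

CFRP laminate

Screen on constraints: max service T ≥ 122 °C. Survivors: titanium alloy, aluminum alloy, alumina ceramic, CFRP laminate.
Computing M directly (units already consistent):
  CFRP laminate: M = 20.3×10⁻³
  aluminum alloy: M = 8.15×10⁻³
  titanium alloy: M = 6.86×10⁻³
  alumina ceramic: M = 4.71×10⁻³
The maximum is for CFRP laminate.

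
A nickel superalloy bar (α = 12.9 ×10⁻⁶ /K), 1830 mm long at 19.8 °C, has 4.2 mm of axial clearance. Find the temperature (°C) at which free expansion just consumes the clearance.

198 °C

α·L₀·ΔT = 4.2 mm ⇒ ΔT = 4.2 / (12.9×10⁻⁶ × 1830.0) = 177.9 K.
T = 19.8 + 177.9 = 197.7 °C.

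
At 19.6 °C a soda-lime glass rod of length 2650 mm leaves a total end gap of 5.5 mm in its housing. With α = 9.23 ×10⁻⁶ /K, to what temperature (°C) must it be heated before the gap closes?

244 °C

α·L₀·ΔT = 5.5 mm ⇒ ΔT = 5.5 / (9.23×10⁻⁶ × 2650.0) = 224.9 K.
T = 19.6 + 224.9 = 244.5 °C.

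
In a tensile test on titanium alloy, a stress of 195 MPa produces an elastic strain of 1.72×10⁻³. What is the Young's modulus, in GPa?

113 GPa

E = σ/ε = 195 MPa / 1.72×10⁻³ = 113400 MPa = 113 GPa.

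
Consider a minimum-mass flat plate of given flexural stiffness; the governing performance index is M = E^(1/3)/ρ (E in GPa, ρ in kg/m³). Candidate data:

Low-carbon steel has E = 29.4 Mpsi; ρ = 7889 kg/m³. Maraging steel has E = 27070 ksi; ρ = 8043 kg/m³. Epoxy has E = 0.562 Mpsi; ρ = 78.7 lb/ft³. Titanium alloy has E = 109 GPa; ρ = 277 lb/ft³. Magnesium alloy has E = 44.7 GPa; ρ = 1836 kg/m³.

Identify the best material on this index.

magnesium alloy

In SI units:
  low-carbon steel: E = 202.7 GPa, ρ = 7889 kg/m³
  maraging steel: E = 186.6 GPa, ρ = 8043 kg/m³
  epoxy: E = 3.875 GPa, ρ = 1261 kg/m³
  titanium alloy: E = 109.0 GPa, ρ = 4437 kg/m³
  magnesium alloy: E = 44.70 GPa, ρ = 1836 kg/m³
  magnesium alloy: M = 1.93×10⁻³
  epoxy: M = 1.25×10⁻³
  titanium alloy: M = 1.08×10⁻³
  low-carbon steel: M = 0.745×10⁻³
  maraging steel: M = 0.711×10⁻³
Magnesium alloy ranks first.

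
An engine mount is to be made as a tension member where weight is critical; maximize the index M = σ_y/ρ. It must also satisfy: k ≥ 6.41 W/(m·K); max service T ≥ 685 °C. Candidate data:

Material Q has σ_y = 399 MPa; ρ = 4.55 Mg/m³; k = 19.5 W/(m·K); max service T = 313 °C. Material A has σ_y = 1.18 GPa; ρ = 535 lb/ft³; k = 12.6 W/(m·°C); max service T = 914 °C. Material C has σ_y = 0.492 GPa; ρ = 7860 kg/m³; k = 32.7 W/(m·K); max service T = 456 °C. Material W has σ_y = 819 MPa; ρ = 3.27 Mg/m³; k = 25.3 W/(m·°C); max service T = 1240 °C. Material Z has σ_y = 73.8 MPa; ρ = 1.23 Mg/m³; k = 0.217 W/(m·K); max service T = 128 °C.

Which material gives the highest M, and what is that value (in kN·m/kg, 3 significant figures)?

material W, M = 250 kN·m/kg

Screen on constraints: k ≥ 6.41 W/(m·K); max service T ≥ 685 °C. Survivors: material A, material W.
After converting to SI:
  material A: σ_y = 1180 MPa, ρ = 8570 kg/m³
  material W: σ_y = 819.0 MPa, ρ = 3270 kg/m³
  material W: M = 250 kN·m/kg
  material A: M = 138 kN·m/kg
Material W ranks first.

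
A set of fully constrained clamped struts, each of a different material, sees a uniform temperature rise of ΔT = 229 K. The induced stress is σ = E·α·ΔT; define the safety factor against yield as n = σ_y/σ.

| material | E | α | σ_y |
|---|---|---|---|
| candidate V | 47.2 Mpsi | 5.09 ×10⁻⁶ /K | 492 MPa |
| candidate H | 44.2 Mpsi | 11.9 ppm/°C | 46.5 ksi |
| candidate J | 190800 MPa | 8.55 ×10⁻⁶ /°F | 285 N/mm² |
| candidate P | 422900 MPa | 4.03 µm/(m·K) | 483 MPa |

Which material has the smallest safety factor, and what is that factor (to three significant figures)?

candidate H, n = 0.386

Per material, after unit conversion:
  candidate V: E = 325.4, α = 5.09, σ_y = 492.0 → σ = 379 MPa, n = 1.30
  candidate H: E = 304.7, α = 11.9, σ_y = 320.6 → σ = 830 MPa, n = 0.386
  candidate J: E = 190.8, α = 15.4, σ_y = 285.0 → σ = 672 MPa, n = 0.424
  candidate P: E = 422.9, α = 4.03, σ_y = 483.0 → σ = 390 MPa, n = 1.24
Candidate H has the lowest safety factor, n = 0.386.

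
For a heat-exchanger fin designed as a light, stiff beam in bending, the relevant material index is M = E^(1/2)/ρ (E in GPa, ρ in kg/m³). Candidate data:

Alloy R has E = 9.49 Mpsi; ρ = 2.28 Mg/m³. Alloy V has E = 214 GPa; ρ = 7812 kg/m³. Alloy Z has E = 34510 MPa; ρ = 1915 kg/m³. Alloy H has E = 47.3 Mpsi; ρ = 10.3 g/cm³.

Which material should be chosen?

Putting every candidate on a common basis:
  alloy R: E = 65.43 GPa, ρ = 2280 kg/m³
  alloy V: E = 214.0 GPa, ρ = 7812 kg/m³
  alloy Z: E = 34.51 GPa, ρ = 1915 kg/m³
  alloy H: E = 326.1 GPa, ρ = 10300 kg/m³
  alloy R: M = 3.55×10⁻³
  alloy Z: M = 3.07×10⁻³
  alloy V: M = 1.87×10⁻³
  alloy H: M = 1.75×10⁻³
Highest index: alloy R.

alloy R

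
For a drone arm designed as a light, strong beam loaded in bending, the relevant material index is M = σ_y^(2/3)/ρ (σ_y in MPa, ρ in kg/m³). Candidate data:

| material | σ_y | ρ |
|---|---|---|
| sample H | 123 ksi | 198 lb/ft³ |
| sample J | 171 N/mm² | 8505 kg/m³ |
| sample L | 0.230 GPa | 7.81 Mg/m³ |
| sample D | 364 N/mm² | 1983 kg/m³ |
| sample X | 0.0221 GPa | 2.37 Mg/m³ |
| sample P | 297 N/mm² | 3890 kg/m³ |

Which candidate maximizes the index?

sample H

Putting every candidate on a common basis:
  sample H: σ_y = 848.1 MPa, ρ = 3172 kg/m³
  sample J: σ_y = 171.0 MPa, ρ = 8505 kg/m³
  sample L: σ_y = 230.0 MPa, ρ = 7810 kg/m³
  sample D: σ_y = 364.0 MPa, ρ = 1983 kg/m³
  sample X: σ_y = 22.10 MPa, ρ = 2370 kg/m³
  sample P: σ_y = 297.0 MPa, ρ = 3890 kg/m³
  sample H: M = 28.2×10⁻³
  sample D: M = 25.7×10⁻³
  sample P: M = 11.4×10⁻³
  sample L: M = 4.81×10⁻³
  sample J: M = 3.62×10⁻³
  sample X: M = 3.32×10⁻³
Highest index: sample H.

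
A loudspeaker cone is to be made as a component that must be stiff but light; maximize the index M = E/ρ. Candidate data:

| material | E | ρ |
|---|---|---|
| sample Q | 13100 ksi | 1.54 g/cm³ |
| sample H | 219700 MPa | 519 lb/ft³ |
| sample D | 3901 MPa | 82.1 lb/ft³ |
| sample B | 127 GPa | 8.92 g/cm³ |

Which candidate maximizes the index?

After converting to SI:
  sample Q: E = 90.32 GPa, ρ = 1540 kg/m³
  sample H: E = 219.7 GPa, ρ = 8314 kg/m³
  sample D: E = 3.901 GPa, ρ = 1315 kg/m³
  sample B: E = 127.0 GPa, ρ = 8920 kg/m³
  sample Q: M = 58.7 MN·m/kg
  sample H: M = 26.4 MN·m/kg
  sample B: M = 14.2 MN·m/kg
  sample D: M = 2.97 MN·m/kg
Highest index: sample Q.

sample Q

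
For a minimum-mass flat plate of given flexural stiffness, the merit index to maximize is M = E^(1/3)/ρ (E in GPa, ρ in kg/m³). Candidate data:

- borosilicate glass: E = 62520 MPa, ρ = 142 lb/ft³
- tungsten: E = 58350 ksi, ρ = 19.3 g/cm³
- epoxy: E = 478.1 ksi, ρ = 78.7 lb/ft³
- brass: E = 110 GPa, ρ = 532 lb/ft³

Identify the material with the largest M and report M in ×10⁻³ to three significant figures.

borosilicate glass, M = 1.74×10⁻³

Convert each candidate to consistent units, then evaluate M:
  borosilicate glass: E = 62.52 GPa, ρ = 2275 kg/m³
  tungsten: E = 402.3 GPa, ρ = 19300 kg/m³
  epoxy: E = 3.296 GPa, ρ = 1261 kg/m³
  brass: E = 110.0 GPa, ρ = 8522 kg/m³
  borosilicate glass: M = 1.74×10⁻³
  epoxy: M = 1.18×10⁻³
  brass: M = 0.562×10⁻³
  tungsten: M = 0.382×10⁻³
The maximum is for borosilicate glass.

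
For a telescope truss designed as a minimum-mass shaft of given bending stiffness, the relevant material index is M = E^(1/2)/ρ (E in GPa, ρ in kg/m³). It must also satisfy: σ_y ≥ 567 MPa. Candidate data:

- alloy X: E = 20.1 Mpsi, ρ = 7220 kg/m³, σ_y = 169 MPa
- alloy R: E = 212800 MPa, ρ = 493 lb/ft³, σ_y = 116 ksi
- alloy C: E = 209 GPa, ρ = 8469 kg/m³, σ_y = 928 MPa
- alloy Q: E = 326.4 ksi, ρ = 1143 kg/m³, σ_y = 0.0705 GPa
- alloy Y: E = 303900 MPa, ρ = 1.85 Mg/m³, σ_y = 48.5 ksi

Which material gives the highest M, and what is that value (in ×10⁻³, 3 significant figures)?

Screen on constraints: σ_y ≥ 567 MPa. Survivors: alloy R, alloy C.
After converting to SI:
  alloy R: E = 212.8 GPa, ρ = 7897 kg/m³
  alloy C: E = 209.0 GPa, ρ = 8469 kg/m³
  alloy R: M = 1.85×10⁻³
  alloy C: M = 1.71×10⁻³
Highest index: alloy R.

alloy R, M = 1.85×10⁻³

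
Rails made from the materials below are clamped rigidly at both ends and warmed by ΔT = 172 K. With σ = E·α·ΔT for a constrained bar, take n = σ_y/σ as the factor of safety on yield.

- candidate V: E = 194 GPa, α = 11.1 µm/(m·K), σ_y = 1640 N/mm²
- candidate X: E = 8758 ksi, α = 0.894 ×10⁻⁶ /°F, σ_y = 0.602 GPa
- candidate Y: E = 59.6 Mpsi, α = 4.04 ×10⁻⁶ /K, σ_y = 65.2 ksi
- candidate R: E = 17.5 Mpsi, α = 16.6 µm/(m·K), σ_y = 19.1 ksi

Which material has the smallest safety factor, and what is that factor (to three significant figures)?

candidate R, n = 0.382

With everything in SI (GPa, ×10⁻⁶/K, MPa):
  candidate V: E = 194.0, α = 11.1, σ_y = 1640 → σ = 370 MPa, n = 4.43
  candidate X: E = 60.38, α = 1.61, σ_y = 602.0 → σ = 16.7 MPa, n = 36.0
  candidate Y: E = 410.9, α = 4.04, σ_y = 449.5 → σ = 286 MPa, n = 1.57
  candidate R: E = 120.7, α = 16.6, σ_y = 131.7 → σ = 345 MPa, n = 0.382
Candidate R has the lowest safety factor, n = 0.382.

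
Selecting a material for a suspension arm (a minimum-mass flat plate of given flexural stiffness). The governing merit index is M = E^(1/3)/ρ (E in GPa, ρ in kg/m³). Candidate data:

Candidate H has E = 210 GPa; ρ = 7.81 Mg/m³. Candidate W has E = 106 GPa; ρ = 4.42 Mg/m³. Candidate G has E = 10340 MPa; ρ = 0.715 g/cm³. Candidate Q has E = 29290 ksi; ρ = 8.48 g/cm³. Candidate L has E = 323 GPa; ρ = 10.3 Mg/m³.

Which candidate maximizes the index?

Normalizing units and computing the index:
  candidate H: E = 210.0 GPa, ρ = 7810 kg/m³
  candidate W: E = 106.0 GPa, ρ = 4420 kg/m³
  candidate G: E = 10.34 GPa, ρ = 715.0 kg/m³
  candidate Q: E = 201.9 GPa, ρ = 8480 kg/m³
  candidate L: E = 323.0 GPa, ρ = 10300 kg/m³
  candidate G: M = 3.05×10⁻³
  candidate W: M = 1.07×10⁻³
  candidate H: M = 0.761×10⁻³
  candidate Q: M = 0.692×10⁻³
  candidate L: M = 0.666×10⁻³
The maximum is for candidate G.

candidate G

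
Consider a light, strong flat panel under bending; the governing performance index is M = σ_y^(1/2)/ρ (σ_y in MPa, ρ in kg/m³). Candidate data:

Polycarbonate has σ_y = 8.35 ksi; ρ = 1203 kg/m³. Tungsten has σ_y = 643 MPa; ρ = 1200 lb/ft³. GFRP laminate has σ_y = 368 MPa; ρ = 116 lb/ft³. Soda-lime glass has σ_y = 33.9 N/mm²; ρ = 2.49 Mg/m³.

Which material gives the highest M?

Convert each candidate to consistent units, then evaluate M:
  polycarbonate: σ_y = 57.57 MPa, ρ = 1203 kg/m³
  tungsten: σ_y = 643.0 MPa, ρ = 19220 kg/m³
  GFRP laminate: σ_y = 368.0 MPa, ρ = 1858 kg/m³
  soda-lime glass: σ_y = 33.90 MPa, ρ = 2490 kg/m³
  GFRP laminate: M = 10.3×10⁻³
  polycarbonate: M = 6.31×10⁻³
  soda-lime glass: M = 2.34×10⁻³
  tungsten: M = 1.32×10⁻³
GFRP laminate has the largest M.

GFRP laminate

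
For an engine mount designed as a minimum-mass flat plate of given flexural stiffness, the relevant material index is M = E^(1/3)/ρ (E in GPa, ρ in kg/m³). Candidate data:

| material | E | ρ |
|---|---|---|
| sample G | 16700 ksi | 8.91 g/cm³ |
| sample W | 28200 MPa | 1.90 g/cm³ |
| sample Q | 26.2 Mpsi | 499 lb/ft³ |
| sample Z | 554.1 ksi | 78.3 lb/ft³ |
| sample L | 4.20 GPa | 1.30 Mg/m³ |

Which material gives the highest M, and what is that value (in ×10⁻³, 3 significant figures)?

Normalizing units and computing the index:
  sample G: E = 115.1 GPa, ρ = 8910 kg/m³
  sample W: E = 28.20 GPa, ρ = 1900 kg/m³
  sample Q: E = 180.6 GPa, ρ = 7993 kg/m³
  sample Z: E = 3.820 GPa, ρ = 1254 kg/m³
  sample L: E = 4.200 GPa, ρ = 1300 kg/m³
  sample W: M = 1.60×10⁻³
  sample Z: M = 1.25×10⁻³
  sample L: M = 1.24×10⁻³
  sample Q: M = 0.707×10⁻³
  sample G: M = 0.546×10⁻³
Sample W ranks first.

sample W, M = 1.60×10⁻³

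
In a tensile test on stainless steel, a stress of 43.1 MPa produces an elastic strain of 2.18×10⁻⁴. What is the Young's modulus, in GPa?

E = σ/ε = 43.1 MPa / 2.18×10⁻⁴ = 197700 MPa = 198 GPa.

198 GPa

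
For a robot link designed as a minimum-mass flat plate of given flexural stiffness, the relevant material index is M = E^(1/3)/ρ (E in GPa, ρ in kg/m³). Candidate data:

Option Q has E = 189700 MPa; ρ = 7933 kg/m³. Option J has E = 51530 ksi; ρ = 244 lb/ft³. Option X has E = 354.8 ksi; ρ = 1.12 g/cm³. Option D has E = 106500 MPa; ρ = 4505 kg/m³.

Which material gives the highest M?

option J

After converting to SI:
  option Q: E = 189.7 GPa, ρ = 7933 kg/m³
  option J: E = 355.3 GPa, ρ = 3909 kg/m³
  option X: E = 2.446 GPa, ρ = 1120 kg/m³
  option D: E = 106.5 GPa, ρ = 4505 kg/m³
  option J: M = 1.81×10⁻³
  option X: M = 1.20×10⁻³
  option D: M = 1.05×10⁻³
  option Q: M = 0.724×10⁻³
Option J ranks first.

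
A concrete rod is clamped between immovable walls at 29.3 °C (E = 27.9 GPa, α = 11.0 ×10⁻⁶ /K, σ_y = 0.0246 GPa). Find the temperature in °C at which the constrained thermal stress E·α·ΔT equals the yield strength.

σ_y = 0.0246 GPa = 24.60 MPa.
E·α·ΔT = 24.60 MPa ⇒ ΔT = 24.60 / (27.90×10³ × 11.0×10⁻⁶) = 80.16 K.
T = 29.3 + 80.16 = 109.5 °C.

109 °C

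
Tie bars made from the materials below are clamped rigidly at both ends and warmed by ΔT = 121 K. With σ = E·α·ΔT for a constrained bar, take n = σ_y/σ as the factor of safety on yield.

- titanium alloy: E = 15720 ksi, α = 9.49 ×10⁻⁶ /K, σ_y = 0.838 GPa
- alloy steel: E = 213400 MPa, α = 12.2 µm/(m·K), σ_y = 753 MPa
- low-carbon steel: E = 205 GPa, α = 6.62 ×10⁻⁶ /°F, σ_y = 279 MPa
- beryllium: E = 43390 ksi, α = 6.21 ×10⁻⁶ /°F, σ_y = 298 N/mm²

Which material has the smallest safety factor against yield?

beryllium

With everything in SI (GPa, ×10⁻⁶/K, MPa):
  titanium alloy: E = 108.4, α = 9.49, σ_y = 838.0 → σ = 124 MPa, n = 6.73
  alloy steel: E = 213.4, α = 12.2, σ_y = 753.0 → σ = 315 MPa, n = 2.39
  low-carbon steel: E = 205.0, α = 11.9, σ_y = 279.0 → σ = 296 MPa, n = 0.944
  beryllium: E = 299.2, α = 11.2, σ_y = 298.0 → σ = 405 MPa, n = 0.736
Smallest n: beryllium with n = 0.736.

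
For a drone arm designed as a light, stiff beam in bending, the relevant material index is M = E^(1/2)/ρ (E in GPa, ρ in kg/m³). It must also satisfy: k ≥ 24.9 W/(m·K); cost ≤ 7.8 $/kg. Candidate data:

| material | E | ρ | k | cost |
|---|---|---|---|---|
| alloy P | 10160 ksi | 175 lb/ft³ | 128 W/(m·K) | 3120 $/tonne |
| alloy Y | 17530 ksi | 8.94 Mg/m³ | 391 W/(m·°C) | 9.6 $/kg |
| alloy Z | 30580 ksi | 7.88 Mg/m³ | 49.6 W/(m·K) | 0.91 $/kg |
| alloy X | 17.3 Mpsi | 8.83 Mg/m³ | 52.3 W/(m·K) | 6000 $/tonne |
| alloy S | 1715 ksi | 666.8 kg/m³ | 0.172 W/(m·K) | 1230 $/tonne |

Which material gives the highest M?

alloy P

Screen on constraints: k ≥ 24.9 W/(m·K); cost ≤ 7.8 $/kg. Survivors: alloy P, alloy Z, alloy X.
After converting to SI:
  alloy P: E = 70.05 GPa, ρ = 2803 kg/m³
  alloy Z: E = 210.8 GPa, ρ = 7880 kg/m³
  alloy X: E = 119.3 GPa, ρ = 8830 kg/m³
  alloy P: M = 2.99×10⁻³
  alloy Z: M = 1.84×10⁻³
  alloy X: M = 1.24×10⁻³
Highest index: alloy P.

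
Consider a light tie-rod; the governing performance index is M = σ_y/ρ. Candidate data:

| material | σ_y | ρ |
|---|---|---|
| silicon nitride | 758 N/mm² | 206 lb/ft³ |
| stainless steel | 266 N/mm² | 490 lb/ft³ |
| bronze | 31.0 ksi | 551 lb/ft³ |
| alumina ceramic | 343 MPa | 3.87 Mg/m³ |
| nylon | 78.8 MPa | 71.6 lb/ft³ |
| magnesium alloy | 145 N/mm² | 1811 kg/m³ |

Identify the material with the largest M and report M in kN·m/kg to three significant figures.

silicon nitride, M = 230 kN·m/kg

Normalizing units and computing the index:
  silicon nitride: σ_y = 758.0 MPa, ρ = 3300 kg/m³
  stainless steel: σ_y = 266.0 MPa, ρ = 7849 kg/m³
  bronze: σ_y = 213.7 MPa, ρ = 8826 kg/m³
  alumina ceramic: σ_y = 343.0 MPa, ρ = 3870 kg/m³
  nylon: σ_y = 78.80 MPa, ρ = 1147 kg/m³
  magnesium alloy: σ_y = 145.0 MPa, ρ = 1811 kg/m³
  silicon nitride: M = 230 kN·m/kg
  alumina ceramic: M = 88.6 kN·m/kg
  magnesium alloy: M = 80.1 kN·m/kg
  nylon: M = 68.7 kN·m/kg
  stainless steel: M = 33.9 kN·m/kg
  bronze: M = 24.2 kN·m/kg
Silicon nitride has the largest M.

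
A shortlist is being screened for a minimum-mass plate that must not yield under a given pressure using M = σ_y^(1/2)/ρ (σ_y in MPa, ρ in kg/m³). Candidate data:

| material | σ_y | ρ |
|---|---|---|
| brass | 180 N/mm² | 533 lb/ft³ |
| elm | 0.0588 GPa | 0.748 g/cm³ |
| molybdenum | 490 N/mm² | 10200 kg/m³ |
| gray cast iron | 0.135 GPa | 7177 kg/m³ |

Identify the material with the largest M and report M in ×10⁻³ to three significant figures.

elm, M = 10.3×10⁻³

Putting every candidate on a common basis:
  brass: σ_y = 180.0 MPa, ρ = 8538 kg/m³
  elm: σ_y = 58.80 MPa, ρ = 748.0 kg/m³
  molybdenum: σ_y = 490.0 MPa, ρ = 10200 kg/m³
  gray cast iron: σ_y = 135.0 MPa, ρ = 7177 kg/m³
  elm: M = 10.3×10⁻³
  molybdenum: M = 2.17×10⁻³
  gray cast iron: M = 1.62×10⁻³
  brass: M = 1.57×10⁻³
The maximum is for elm.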